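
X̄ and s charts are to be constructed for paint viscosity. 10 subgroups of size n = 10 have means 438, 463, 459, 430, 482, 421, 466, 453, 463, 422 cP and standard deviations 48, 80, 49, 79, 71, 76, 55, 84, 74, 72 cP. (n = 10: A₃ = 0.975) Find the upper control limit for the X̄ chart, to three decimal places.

516.780

X̄̄ = (438 + 463 + 459 + 430 + 482 + 421 + 466 + 453 + 463 + 422) / 10 = 449.7000
s̄ = (48 + 80 + 49 + 79 + 71 + 76 + 55 + 84 + 74 + 72) / 10 = 68.8000
UCL = X̄̄ + A₃·s̄ = 449.7000 + 0.975 × 68.8000 = 516.7800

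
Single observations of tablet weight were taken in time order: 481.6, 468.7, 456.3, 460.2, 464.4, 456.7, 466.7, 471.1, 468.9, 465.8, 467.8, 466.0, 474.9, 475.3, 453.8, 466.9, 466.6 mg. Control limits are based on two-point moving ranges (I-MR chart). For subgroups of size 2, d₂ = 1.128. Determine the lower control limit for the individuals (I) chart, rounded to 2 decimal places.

X̄ = (481.6 + 468.7 + 456.3 + 460.2 + 464.4 + 456.7 + 466.7 + 471.1 + 468.9 + 465.8 + 467.8 + 466.0 + 474.9 + 475.3 + 453.8 + 466.9 + 466.6) / 17 = 466.5706
Moving ranges: 12.9, 12.4, 3.9, 4.2, 7.7, 10.0, 4.4, 2.2, 3.1, 2.0, 1.8, 8.9, 0.4, 21.5, 13.1, 0.3; M̄R̄ = 108.8000 / 16 = 6.8000
LCL = X̄ − 3·M̄R̄/d₂ = 466.5706 − 3 × 6.8000 / 1.128 = 448.4855

448.49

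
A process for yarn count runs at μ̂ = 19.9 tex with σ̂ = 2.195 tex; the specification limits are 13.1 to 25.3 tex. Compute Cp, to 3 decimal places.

Cp = (USL − LSL) / (6σ̂) = (25.3 − 13.1) / (6 × 2.195) = 12.2000 / 13.1700 = 0.9263

0.926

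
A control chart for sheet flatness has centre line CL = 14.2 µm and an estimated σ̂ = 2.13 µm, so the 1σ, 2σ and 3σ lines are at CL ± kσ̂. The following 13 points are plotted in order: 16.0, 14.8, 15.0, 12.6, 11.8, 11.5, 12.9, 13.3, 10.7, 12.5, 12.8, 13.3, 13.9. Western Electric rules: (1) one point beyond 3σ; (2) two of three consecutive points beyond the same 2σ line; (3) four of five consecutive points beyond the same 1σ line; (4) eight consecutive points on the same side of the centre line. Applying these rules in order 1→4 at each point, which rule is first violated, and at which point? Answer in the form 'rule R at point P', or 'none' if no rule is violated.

rule 4 at point 11

Zone of each point (C = within 1σ̂, B = 1σ̂–2σ̂, A = 2σ̂–3σ̂, * = beyond 3σ̂; sign = side of CL): 1:+C, 2:+C, 3:+C, 4:-C, 5:-B, 6:-B, 7:-C, 8:-C, 9:-B, 10:-C, 11:-C, 12:-C, 13:-C
Rule 4 (eight consecutive points on the same side of the centre line) is satisfied at point 11.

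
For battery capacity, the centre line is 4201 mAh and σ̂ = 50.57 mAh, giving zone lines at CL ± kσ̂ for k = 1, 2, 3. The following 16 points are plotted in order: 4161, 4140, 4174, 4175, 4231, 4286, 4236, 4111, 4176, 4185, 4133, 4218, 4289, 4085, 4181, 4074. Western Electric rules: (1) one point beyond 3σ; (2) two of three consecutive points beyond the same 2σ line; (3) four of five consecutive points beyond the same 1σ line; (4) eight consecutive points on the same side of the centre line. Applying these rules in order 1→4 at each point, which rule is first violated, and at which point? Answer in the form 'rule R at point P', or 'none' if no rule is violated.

rule 2 at point 16

Zone of each point (C = within 1σ̂, B = 1σ̂–2σ̂, A = 2σ̂–3σ̂, * = beyond 3σ̂; sign = side of CL): 1:-C, 2:-B, 3:-C, 4:-C, 5:+C, 6:+B, 7:+C, 8:-B, 9:-C, 10:-C, 11:-B, 12:+C, 13:+B, 14:-A, 15:-C, 16:-A
Rule 2 (two of three consecutive points beyond the same 2σ limit) is satisfied at point 16.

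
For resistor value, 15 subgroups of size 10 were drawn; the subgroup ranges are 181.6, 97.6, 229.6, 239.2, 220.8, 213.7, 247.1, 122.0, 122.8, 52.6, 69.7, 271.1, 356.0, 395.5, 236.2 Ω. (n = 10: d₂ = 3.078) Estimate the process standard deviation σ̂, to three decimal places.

66.179

R̄ = (181.6 + 97.6 + 229.6 + 239.2 + 220.8 + 213.7 + 247.1 + 122.0 + 122.8 + 52.6 + 69.7 + 271.1 + 356.0 + 395.5 + 236.2) / 15 = 203.7000
σ̂ = R̄ / d₂ = 203.7000 / 3.078 = 66.1793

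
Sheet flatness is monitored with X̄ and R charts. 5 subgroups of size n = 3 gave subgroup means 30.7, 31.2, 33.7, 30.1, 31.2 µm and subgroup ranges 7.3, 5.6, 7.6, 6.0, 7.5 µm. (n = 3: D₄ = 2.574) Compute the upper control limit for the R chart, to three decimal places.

R̄ = (7.3 + 5.6 + 7.6 + 6.0 + 7.5) / 5 = 34.0000 / 5 = 6.8000
UCL_R = D₄·R̄ = 2.574 × 6.8000 = 17.5032

17.503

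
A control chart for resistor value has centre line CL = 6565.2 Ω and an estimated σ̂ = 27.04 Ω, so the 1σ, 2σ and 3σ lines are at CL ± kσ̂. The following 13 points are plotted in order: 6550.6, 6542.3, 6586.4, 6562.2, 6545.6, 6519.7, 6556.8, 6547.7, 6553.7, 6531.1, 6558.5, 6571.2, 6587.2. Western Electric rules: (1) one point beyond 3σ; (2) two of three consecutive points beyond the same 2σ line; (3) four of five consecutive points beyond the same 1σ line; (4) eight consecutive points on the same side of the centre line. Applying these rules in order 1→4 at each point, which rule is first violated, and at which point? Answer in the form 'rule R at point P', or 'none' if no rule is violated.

Zone of each point (C = within 1σ̂, B = 1σ̂–2σ̂, A = 2σ̂–3σ̂, * = beyond 3σ̂; sign = side of CL): 1:-C, 2:-C, 3:+C, 4:-C, 5:-C, 6:-B, 7:-C, 8:-C, 9:-C, 10:-B, 11:-C, 12:+C, 13:+C
Rule 4 (eight consecutive points on the same side of the centre line) is satisfied at point 11.

rule 4 at point 11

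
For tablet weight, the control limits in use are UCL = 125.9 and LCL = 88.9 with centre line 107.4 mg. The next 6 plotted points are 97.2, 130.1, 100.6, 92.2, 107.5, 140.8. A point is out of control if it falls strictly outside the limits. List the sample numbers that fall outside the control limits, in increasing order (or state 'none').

Compare each point to [88.9, 125.9]: sample 2 = 130.1 > UCL; sample 6 = 140.8 > UCL.

2, 6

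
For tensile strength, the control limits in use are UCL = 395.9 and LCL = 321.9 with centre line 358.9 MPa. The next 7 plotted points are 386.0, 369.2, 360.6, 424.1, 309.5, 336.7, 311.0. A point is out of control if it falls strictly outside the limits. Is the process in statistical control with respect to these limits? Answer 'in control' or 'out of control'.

Compare each point to [321.9, 395.9]: sample 4 = 424.1 > UCL; sample 5 = 309.5 < LCL; sample 7 = 311.0 < LCL.

out of control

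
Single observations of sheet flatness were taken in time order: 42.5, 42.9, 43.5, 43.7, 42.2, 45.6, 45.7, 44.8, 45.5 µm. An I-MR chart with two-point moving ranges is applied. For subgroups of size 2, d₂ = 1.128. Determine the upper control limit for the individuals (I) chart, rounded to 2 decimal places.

46.64

X̄ = (42.5 + 42.9 + 43.5 + 43.7 + 42.2 + 45.6 + 45.7 + 44.8 + 45.5) / 9 = 44.0444
Moving ranges: 0.4, 0.6, 0.2, 1.5, 3.4, 0.1, 0.9, 0.7; M̄R̄ = 7.8000 / 8 = 0.9750
UCL = X̄ + 3·M̄R̄/d₂ = 44.0444 + 3 × 0.9750 / 1.128 = 46.6375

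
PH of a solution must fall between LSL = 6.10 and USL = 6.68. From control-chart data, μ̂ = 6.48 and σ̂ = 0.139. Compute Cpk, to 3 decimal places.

Cpu = (USL − μ̂) / (3σ̂) = (6.68 − 6.48) / (3 × 0.139) = 0.4796; Cpl = (μ̂ − LSL) / (3σ̂) = (6.48 − 6.10) / (3 × 0.139) = 0.9113; Cpk = min(Cpu, Cpl) = 0.4796

0.480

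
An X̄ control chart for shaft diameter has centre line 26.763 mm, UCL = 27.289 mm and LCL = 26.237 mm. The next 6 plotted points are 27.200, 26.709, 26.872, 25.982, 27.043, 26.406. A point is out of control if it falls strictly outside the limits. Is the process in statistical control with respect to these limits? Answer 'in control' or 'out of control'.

out of control

Compare each point to [26.237, 27.289]: sample 4 = 25.982 < LCL.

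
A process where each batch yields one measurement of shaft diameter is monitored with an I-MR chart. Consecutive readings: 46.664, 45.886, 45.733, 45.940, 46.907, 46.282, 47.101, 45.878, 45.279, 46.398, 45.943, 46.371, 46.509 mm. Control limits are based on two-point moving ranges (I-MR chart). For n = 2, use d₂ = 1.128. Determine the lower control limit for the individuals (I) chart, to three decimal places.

44.558

X̄ = (46.664 + 45.886 + 45.733 + 45.940 + 46.907 + 46.282 + 47.101 + 45.878 + 45.279 + 46.398 + 45.943 + 46.371 + 46.509) / 13 = 46.2224
Moving ranges: 0.778, 0.153, 0.207, 0.967, 0.625, 0.819, 1.223, 0.599, 1.119, 0.455, 0.428, 0.138; M̄R̄ = 7.5110 / 12 = 0.6259
LCL = X̄ − 3·M̄R̄/d₂ = 46.2224 − 3 × 0.6259 / 1.128 = 44.5577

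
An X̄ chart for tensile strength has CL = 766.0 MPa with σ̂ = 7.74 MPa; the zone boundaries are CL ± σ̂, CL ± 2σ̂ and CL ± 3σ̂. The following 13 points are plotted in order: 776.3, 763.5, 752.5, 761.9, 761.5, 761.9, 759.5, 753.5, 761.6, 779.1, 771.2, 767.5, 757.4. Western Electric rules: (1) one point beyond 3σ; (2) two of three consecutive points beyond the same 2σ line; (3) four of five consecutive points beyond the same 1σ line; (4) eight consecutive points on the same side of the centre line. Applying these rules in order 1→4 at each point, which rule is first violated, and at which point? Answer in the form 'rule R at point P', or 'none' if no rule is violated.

Zone of each point (C = within 1σ̂, B = 1σ̂–2σ̂, A = 2σ̂–3σ̂, * = beyond 3σ̂; sign = side of CL): 1:+B, 2:-C, 3:-B, 4:-C, 5:-C, 6:-C, 7:-C, 8:-B, 9:-C, 10:+B, 11:+C, 12:+C, 13:-B
Rule 4 (eight consecutive points on the same side of the centre line) is satisfied at point 9.

rule 4 at point 9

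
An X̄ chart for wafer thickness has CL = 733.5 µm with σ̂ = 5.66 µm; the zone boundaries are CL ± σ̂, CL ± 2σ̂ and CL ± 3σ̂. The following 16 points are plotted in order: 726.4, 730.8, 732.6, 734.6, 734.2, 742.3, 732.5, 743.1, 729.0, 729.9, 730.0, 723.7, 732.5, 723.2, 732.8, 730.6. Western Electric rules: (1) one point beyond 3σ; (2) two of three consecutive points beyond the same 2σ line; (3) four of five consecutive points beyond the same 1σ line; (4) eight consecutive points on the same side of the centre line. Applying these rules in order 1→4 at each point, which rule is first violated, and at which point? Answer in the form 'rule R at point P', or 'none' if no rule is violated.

rule 4 at point 16

Zone of each point (C = within 1σ̂, B = 1σ̂–2σ̂, A = 2σ̂–3σ̂, * = beyond 3σ̂; sign = side of CL): 1:-B, 2:-C, 3:-C, 4:+C, 5:+C, 6:+B, 7:-C, 8:+B, 9:-C, 10:-C, 11:-C, 12:-B, 13:-C, 14:-B, 15:-C, 16:-C
Rule 4 (eight consecutive points on the same side of the centre line) is satisfied at point 16.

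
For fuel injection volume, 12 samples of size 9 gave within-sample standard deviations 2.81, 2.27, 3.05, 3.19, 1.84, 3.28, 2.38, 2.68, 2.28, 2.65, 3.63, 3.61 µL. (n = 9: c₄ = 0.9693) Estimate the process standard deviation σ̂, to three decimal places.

s̄ = (2.81 + 2.27 + 3.05 + 3.19 + 1.84 + 3.28 + 2.38 + 2.68 + 2.28 + 2.65 + 3.63 + 3.61) / 12 = 2.8058
σ̂ = s̄ / c₄ = 2.8058 / 0.9693 = 2.8947

2.895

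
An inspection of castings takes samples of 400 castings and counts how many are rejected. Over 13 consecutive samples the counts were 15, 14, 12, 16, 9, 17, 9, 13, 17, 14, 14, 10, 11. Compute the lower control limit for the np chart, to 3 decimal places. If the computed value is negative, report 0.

p̄ = Σdᵢ / (k·n) = 171 / (13 × 400) = 0.03288
LCL = np̄ − 3·√(np̄(1−p̄)) = 13.1538 − 3 × 3.5667 = 2.4538

2.454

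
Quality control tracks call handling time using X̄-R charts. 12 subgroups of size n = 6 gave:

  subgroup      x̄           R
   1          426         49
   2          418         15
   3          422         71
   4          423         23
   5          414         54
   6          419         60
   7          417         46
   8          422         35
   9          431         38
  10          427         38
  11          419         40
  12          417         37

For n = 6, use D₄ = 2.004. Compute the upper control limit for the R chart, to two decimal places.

84.50

R̄ = (49 + 15 + 71 + 23 + 54 + 60 + 46 + 35 + 38 + 38 + 40 + 37) / 12 = 506.0000 / 12 = 42.1667
UCL_R = D₄·R̄ = 2.004 × 42.1667 = 84.5020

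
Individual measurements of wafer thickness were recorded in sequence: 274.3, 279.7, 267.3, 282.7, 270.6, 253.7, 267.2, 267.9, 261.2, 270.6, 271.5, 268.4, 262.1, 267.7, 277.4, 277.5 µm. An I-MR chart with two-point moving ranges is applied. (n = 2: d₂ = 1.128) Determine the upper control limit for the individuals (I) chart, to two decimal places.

X̄ = (274.3 + 279.7 + 267.3 + 282.7 + 270.6 + 253.7 + 267.2 + 267.9 + 261.2 + 270.6 + 271.5 + 268.4 + 262.1 + 267.7 + 277.4 + 277.5) / 16 = 269.9875
Moving ranges: 5.4, 12.4, 15.4, 12.1, 16.9, 13.5, 0.7, 6.7, 9.4, 0.9, 3.1, 6.3, 5.6, 9.7, 0.1; M̄R̄ = 118.2000 / 15 = 7.8800
UCL = X̄ + 3·M̄R̄/d₂ = 269.9875 + 3 × 7.8800 / 1.128 = 290.9449

290.94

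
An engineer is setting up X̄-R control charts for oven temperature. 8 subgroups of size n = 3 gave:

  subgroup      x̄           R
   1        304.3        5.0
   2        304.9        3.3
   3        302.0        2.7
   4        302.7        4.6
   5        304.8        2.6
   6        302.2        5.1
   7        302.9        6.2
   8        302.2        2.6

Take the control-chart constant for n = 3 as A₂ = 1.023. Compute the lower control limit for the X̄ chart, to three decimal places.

299.145

X̄̄ = (304.3 + 304.9 + 302.0 + 302.7 + 304.8 + 302.2 + 302.9 + 302.2) / 8 = 2426.0000 / 8 = 303.2500
R̄ = (5.0 + 3.3 + 2.7 + 4.6 + 2.6 + 5.1 + 6.2 + 2.6) / 8 = 32.1000 / 8 = 4.0125
LCL = X̄̄ − A₂·R̄ = 303.2500 − 1.023 × 4.0125 = 299.1452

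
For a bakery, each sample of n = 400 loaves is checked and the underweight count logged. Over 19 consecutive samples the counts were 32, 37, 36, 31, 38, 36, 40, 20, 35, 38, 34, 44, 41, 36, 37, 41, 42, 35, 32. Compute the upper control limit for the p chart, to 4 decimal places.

0.1331

p̄ = Σdᵢ / (k·n) = 685 / (19 × 400) = 0.09013
UCL = p̄ + 3·√(p̄(1−p̄)/n) = 0.09013 + 3 × √(0.09013×0.90987/400) = 0.09013 + 3 × 0.01432 = 0.13309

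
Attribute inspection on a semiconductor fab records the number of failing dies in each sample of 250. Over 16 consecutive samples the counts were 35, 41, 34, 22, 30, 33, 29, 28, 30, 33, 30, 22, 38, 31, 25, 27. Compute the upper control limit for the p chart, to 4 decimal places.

0.1841

p̄ = Σdᵢ / (k·n) = 488 / (16 × 250) = 0.12200
UCL = p̄ + 3·√(p̄(1−p̄)/n) = 0.12200 + 3 × √(0.12200×0.87800/250) = 0.12200 + 3 × 0.02070 = 0.18410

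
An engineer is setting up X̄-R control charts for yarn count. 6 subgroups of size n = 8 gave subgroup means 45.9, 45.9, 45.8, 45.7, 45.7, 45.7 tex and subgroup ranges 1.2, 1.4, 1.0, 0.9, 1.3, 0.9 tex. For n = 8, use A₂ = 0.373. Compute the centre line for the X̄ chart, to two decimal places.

X̄̄ = (45.9 + 45.9 + 45.8 + 45.7 + 45.7 + 45.7) / 6 = 274.7000 / 6 = 45.7833
CL = X̄̄ = 45.7833

45.78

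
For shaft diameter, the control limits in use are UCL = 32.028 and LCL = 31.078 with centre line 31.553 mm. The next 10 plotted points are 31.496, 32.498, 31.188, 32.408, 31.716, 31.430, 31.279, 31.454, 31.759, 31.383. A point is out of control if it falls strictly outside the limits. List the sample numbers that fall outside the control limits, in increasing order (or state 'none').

Compare each point to [31.078, 32.028]: sample 2 = 32.498 > UCL; sample 4 = 32.408 > UCL.

2, 4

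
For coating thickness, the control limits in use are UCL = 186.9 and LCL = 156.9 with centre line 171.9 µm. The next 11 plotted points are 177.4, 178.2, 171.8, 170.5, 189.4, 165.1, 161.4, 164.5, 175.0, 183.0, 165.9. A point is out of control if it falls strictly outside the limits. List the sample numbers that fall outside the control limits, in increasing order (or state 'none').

5

Compare each point to [156.9, 186.9]: sample 5 = 189.4 > UCL.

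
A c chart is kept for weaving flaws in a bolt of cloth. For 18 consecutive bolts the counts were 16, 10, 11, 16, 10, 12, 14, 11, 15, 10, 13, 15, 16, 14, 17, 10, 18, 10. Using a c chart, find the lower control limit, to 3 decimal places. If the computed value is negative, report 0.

c̄ = (16 + 10 + 11 + 16 + 10 + 12 + 14 + 11 + 15 + 10 + 13 + 15 + 16 + 14 + 17 + 10 + 18 + 10) / 18 = 238 / 18 = 13.2222
LCL = c̄ − 3√c̄ = 13.2222 − 3 × 3.6362 = 2.3135

2.314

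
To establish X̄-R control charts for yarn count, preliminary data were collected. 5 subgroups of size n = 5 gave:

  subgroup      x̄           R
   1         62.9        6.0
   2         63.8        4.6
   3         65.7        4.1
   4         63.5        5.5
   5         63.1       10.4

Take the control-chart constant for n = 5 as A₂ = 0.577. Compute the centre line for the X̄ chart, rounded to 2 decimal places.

63.80

X̄̄ = (62.9 + 63.8 + 65.7 + 63.5 + 63.1) / 5 = 319.0000 / 5 = 63.8000
CL = X̄̄ = 63.8000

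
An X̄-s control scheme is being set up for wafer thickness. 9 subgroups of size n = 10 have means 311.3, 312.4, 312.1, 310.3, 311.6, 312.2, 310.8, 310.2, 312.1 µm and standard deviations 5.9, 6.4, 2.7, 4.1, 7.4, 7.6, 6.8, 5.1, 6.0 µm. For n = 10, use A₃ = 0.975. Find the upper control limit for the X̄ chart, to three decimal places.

317.078

X̄̄ = (311.3 + 312.4 + 312.1 + 310.3 + 311.6 + 312.2 + 310.8 + 310.2 + 312.1) / 9 = 311.4444
s̄ = (5.9 + 6.4 + 2.7 + 4.1 + 7.4 + 7.6 + 6.8 + 5.1 + 6.0) / 9 = 5.7778
UCL = X̄̄ + A₃·s̄ = 311.4444 + 0.975 × 5.7778 = 317.0778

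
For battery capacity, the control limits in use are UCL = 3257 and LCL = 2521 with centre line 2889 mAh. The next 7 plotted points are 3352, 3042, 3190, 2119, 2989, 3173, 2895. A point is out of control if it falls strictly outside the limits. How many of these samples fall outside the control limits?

2

Compare each point to [2521, 3257]: sample 1 = 3352 > UCL; sample 4 = 2119 < LCL.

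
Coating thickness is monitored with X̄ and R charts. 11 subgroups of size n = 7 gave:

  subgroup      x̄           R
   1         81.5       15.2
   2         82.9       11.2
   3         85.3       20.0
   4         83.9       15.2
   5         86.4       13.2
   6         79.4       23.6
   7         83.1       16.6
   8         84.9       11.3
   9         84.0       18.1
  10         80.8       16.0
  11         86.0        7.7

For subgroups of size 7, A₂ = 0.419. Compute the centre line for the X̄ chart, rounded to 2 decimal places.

X̄̄ = (81.5 + 82.9 + 85.3 + 83.9 + 86.4 + 79.4 + 83.1 + 84.9 + 84.0 + 80.8 + 86.0) / 11 = 918.2000 / 11 = 83.4727
CL = X̄̄ = 83.4727

83.47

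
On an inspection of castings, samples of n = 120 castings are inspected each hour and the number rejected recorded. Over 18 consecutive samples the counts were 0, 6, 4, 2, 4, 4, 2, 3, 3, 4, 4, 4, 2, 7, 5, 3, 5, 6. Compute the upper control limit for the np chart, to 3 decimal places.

p̄ = Σdᵢ / (k·n) = 68 / (18 × 120) = 0.03148
UCL = np̄ + 3·√(np̄(1−p̄)) = 3.7778 + 3 × √(3.7778×0.96852) = 3.7778 + 3 × 1.9128 = 9.5162

9.516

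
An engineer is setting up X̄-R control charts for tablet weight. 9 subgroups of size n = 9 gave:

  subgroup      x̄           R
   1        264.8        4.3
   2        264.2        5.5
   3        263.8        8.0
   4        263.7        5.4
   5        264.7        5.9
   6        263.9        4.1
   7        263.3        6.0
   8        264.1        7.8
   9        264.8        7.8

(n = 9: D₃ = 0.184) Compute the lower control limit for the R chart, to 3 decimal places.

R̄ = (4.3 + 5.5 + 8.0 + 5.4 + 5.9 + 4.1 + 6.0 + 7.8 + 7.8) / 9 = 54.8000 / 9 = 6.0889
LCL_R = D₃·R̄ = 0.184 × 6.0889 = 1.1204

1.120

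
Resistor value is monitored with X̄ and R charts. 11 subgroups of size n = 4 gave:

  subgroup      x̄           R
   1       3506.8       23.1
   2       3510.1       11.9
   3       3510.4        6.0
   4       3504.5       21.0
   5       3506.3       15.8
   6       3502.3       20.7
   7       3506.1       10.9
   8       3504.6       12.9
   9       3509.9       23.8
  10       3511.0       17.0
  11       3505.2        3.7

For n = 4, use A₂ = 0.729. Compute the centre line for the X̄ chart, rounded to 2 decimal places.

3507.02

X̄̄ = (3506.8 + 3510.1 + 3510.4 + 3504.5 + 3506.3 + 3502.3 + 3506.1 + 3504.6 + 3509.9 + 3511.0 + 3505.2) / 11 = 38577.2000 / 11 = 3507.0182
CL = X̄̄ = 3507.0182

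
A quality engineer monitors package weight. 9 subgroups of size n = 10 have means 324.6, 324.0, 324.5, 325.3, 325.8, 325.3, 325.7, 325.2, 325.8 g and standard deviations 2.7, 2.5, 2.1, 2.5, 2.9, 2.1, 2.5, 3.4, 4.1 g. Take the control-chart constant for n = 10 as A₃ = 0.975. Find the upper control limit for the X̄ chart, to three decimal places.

327.820

X̄̄ = (324.6 + 324.0 + 324.5 + 325.3 + 325.8 + 325.3 + 325.7 + 325.2 + 325.8) / 9 = 325.1333
s̄ = (2.7 + 2.5 + 2.1 + 2.5 + 2.9 + 2.1 + 2.5 + 3.4 + 4.1) / 9 = 2.7556
UCL = X̄̄ + A₃·s̄ = 325.1333 + 0.975 × 2.7556 = 327.8200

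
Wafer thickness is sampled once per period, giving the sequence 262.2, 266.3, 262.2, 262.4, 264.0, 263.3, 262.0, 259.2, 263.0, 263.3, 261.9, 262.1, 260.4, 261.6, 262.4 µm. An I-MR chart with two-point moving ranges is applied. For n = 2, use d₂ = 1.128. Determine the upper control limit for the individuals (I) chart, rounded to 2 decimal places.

267.02

X̄ = (262.2 + 266.3 + 262.2 + 262.4 + 264.0 + 263.3 + 262.0 + 259.2 + 263.0 + 263.3 + 261.9 + 262.1 + 260.4 + 261.6 + 262.4) / 15 = 262.4200
Moving ranges: 4.1, 4.1, 0.2, 1.6, 0.7, 1.3, 2.8, 3.8, 0.3, 1.4, 0.2, 1.7, 1.2, 0.8; M̄R̄ = 24.2000 / 14 = 1.7286
UCL = X̄ + 3·M̄R̄/d₂ = 262.4200 + 3 × 1.7286 / 1.128 = 267.0173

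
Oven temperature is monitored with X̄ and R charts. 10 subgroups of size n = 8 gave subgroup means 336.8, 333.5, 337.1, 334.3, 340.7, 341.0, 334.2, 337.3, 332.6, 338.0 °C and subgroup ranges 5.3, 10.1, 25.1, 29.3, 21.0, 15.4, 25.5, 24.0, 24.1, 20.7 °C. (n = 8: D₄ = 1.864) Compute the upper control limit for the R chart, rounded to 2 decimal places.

R̄ = (5.3 + 10.1 + 25.1 + 29.3 + 21.0 + 15.4 + 25.5 + 24.0 + 24.1 + 20.7) / 10 = 200.5000 / 10 = 20.0500
UCL_R = D₄·R̄ = 1.864 × 20.0500 = 37.3732

37.37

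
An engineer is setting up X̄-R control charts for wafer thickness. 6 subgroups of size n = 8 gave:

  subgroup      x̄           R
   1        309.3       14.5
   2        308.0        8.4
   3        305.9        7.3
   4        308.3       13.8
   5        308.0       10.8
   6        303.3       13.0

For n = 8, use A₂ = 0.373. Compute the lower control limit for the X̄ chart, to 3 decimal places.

302.918

X̄̄ = (309.3 + 308.0 + 305.9 + 308.3 + 308.0 + 303.3) / 6 = 1842.8000 / 6 = 307.1333
R̄ = (14.5 + 8.4 + 7.3 + 13.8 + 10.8 + 13.0) / 6 = 67.8000 / 6 = 11.3000
LCL = X̄̄ − A₂·R̄ = 307.1333 − 0.373 × 11.3000 = 302.9184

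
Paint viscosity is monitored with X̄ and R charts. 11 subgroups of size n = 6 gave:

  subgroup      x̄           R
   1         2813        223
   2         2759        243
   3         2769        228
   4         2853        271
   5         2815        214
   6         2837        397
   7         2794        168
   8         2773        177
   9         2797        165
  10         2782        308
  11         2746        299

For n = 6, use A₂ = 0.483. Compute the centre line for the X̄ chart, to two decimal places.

2794.36

X̄̄ = (2813 + 2759 + 2769 + 2853 + 2815 + 2837 + 2794 + 2773 + 2797 + 2782 + 2746) / 11 = 30738.0000 / 11 = 2794.3636
CL = X̄̄ = 2794.3636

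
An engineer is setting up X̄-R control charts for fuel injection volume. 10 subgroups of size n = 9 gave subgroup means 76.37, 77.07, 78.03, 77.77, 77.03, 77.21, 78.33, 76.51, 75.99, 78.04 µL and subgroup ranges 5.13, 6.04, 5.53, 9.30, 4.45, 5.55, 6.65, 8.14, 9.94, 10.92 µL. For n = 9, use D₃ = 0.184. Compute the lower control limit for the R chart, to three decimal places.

1.318

R̄ = (5.13 + 6.04 + 5.53 + 9.30 + 4.45 + 5.55 + 6.65 + 8.14 + 9.94 + 10.92) / 10 = 71.6500 / 10 = 7.1650
LCL_R = D₃·R̄ = 0.184 × 7.1650 = 1.3184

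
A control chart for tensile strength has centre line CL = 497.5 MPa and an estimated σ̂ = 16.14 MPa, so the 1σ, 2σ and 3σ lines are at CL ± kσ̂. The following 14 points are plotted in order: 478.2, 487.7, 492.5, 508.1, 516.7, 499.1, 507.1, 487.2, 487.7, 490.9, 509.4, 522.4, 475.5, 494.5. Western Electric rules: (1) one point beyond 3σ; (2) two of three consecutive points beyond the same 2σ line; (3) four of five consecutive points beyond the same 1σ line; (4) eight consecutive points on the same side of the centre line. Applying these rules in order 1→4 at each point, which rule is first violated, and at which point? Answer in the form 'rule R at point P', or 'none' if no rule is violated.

none

Zone of each point (C = within 1σ̂, B = 1σ̂–2σ̂, A = 2σ̂–3σ̂, * = beyond 3σ̂; sign = side of CL): 1:-B, 2:-C, 3:-C, 4:+C, 5:+B, 6:+C, 7:+C, 8:-C, 9:-C, 10:-C, 11:+C, 12:+B, 13:-B, 14:-C
No rule fires across all 14 points.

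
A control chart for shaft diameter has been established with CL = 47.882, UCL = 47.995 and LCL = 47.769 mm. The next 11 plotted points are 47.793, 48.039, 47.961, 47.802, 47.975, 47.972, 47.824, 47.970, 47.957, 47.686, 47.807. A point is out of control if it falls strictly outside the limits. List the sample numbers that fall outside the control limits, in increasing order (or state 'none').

Compare each point to [47.769, 47.995]: sample 2 = 48.039 > UCL; sample 10 = 47.686 < LCL.

2, 10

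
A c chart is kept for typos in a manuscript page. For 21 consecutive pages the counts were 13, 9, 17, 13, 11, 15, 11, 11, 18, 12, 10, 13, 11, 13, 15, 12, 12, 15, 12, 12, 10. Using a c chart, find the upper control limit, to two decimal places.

c̄ = (13 + 9 + 17 + 13 + 11 + 15 + 11 + 11 + 18 + 12 + 10 + 13 + 11 + 13 + 15 + 12 + 12 + 15 + 12 + 12 + 10) / 21 = 265 / 21 = 12.6190
UCL = c̄ + 3√c̄ = 12.6190 + 3 × √12.6190 = 12.6190 + 3 × 3.5523 = 23.2760

23.28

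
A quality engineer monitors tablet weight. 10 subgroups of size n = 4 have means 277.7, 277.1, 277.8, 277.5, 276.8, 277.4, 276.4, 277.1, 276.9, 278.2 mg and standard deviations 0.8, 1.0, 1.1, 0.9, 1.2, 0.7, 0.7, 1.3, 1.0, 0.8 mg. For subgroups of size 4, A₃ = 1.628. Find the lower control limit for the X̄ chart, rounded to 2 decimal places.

275.74

X̄̄ = (277.7 + 277.1 + 277.8 + 277.5 + 276.8 + 277.4 + 276.4 + 277.1 + 276.9 + 278.2) / 10 = 277.2900
s̄ = (0.8 + 1.0 + 1.1 + 0.9 + 1.2 + 0.7 + 0.7 + 1.3 + 1.0 + 0.8) / 10 = 0.9500
LCL = X̄̄ − A₃·s̄ = 277.2900 − 1.628 × 0.9500 = 275.7434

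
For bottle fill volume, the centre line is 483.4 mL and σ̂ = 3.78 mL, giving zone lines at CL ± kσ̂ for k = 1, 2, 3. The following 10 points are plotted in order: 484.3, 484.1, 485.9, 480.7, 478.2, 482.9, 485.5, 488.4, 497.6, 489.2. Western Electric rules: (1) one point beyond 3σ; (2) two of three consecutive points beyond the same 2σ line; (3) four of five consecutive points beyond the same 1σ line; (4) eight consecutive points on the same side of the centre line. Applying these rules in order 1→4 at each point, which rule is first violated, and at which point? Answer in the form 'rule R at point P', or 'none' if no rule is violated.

rule 1 at point 9

Zone of each point (C = within 1σ̂, B = 1σ̂–2σ̂, A = 2σ̂–3σ̂, * = beyond 3σ̂; sign = side of CL): 1:+C, 2:+C, 3:+C, 4:-C, 5:-B, 6:-C, 7:+C, 8:+B, 9:+*, 10:+B
Rule 1 (one point beyond the 3σ limits) is satisfied at point 9.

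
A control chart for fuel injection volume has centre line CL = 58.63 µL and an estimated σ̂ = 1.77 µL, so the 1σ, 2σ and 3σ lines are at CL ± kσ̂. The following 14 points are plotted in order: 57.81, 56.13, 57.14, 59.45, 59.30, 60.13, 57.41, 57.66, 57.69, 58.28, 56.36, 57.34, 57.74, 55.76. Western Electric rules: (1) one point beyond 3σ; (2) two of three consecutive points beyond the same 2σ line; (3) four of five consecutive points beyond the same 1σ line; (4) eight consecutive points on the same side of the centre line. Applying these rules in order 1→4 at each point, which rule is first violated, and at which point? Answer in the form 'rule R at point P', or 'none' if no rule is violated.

Zone of each point (C = within 1σ̂, B = 1σ̂–2σ̂, A = 2σ̂–3σ̂, * = beyond 3σ̂; sign = side of CL): 1:-C, 2:-B, 3:-C, 4:+C, 5:+C, 6:+C, 7:-C, 8:-C, 9:-C, 10:-C, 11:-B, 12:-C, 13:-C, 14:-B
Rule 4 (eight consecutive points on the same side of the centre line) is satisfied at point 14.

rule 4 at point 14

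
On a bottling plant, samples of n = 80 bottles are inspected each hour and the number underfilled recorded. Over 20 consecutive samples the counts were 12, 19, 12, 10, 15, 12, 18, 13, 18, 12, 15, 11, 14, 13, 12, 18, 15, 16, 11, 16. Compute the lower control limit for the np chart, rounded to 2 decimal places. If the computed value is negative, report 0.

3.88

p̄ = Σdᵢ / (k·n) = 282 / (20 × 80) = 0.17625
LCL = np̄ − 3·√(np̄(1−p̄)) = 14.1000 − 3 × 3.4081 = 3.8758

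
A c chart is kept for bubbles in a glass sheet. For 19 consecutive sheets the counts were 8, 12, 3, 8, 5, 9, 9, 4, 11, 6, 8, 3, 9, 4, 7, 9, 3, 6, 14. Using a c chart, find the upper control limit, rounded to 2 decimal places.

c̄ = (8 + 12 + 3 + 8 + 5 + 9 + 9 + 4 + 11 + 6 + 8 + 3 + 9 + 4 + 7 + 9 + 3 + 6 + 14) / 19 = 138 / 19 = 7.2632
UCL = c̄ + 3√c̄ = 7.2632 + 3 × √7.2632 = 7.2632 + 3 × 2.6950 = 15.3482

15.35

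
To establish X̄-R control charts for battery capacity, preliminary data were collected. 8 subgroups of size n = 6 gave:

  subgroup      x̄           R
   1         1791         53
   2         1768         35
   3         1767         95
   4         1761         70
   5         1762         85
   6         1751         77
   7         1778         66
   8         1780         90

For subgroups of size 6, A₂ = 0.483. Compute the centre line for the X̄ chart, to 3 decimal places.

X̄̄ = (1791 + 1768 + 1767 + 1761 + 1762 + 1751 + 1778 + 1780) / 8 = 14158.0000 / 8 = 1769.7500
CL = X̄̄ = 1769.7500

1769.750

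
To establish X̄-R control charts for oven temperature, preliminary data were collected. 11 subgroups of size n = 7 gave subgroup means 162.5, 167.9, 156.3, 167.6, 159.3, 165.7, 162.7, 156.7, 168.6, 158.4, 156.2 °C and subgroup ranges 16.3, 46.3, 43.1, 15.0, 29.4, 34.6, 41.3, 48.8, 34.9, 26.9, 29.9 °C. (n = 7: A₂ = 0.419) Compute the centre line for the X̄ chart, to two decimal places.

X̄̄ = (162.5 + 167.9 + 156.3 + 167.6 + 159.3 + 165.7 + 162.7 + 156.7 + 168.6 + 158.4 + 156.2) / 11 = 1781.9000 / 11 = 161.9909
CL = X̄̄ = 161.9909

161.99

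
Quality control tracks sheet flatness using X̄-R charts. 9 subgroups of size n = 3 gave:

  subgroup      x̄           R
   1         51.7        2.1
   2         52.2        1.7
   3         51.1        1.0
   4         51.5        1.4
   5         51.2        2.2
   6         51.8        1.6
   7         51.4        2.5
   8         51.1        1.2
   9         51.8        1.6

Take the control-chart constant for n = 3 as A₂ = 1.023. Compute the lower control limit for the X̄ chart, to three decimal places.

49.794

X̄̄ = (51.7 + 52.2 + 51.1 + 51.5 + 51.2 + 51.8 + 51.4 + 51.1 + 51.8) / 9 = 463.8000 / 9 = 51.5333
R̄ = (2.1 + 1.7 + 1.0 + 1.4 + 2.2 + 1.6 + 2.5 + 1.2 + 1.6) / 9 = 15.3000 / 9 = 1.7000
LCL = X̄̄ − A₂·R̄ = 51.5333 − 1.023 × 1.7000 = 49.7942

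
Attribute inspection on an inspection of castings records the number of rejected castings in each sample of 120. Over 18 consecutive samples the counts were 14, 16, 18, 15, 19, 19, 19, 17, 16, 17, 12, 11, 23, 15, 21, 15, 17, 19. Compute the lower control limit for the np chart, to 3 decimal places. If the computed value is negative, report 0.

5.421

p̄ = Σdᵢ / (k·n) = 303 / (18 × 120) = 0.14028
LCL = np̄ − 3·√(np̄(1−p̄)) = 16.8333 − 3 × 3.8042 = 5.4207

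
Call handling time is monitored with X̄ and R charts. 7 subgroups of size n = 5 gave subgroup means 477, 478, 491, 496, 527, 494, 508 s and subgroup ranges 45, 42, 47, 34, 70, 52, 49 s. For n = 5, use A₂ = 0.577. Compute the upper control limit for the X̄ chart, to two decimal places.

523.80

X̄̄ = (477 + 478 + 491 + 496 + 527 + 494 + 508) / 7 = 3471.0000 / 7 = 495.8571
R̄ = (45 + 42 + 47 + 34 + 70 + 52 + 49) / 7 = 339.0000 / 7 = 48.4286
UCL = X̄̄ + A₂·R̄ = 495.8571 + 0.577 × 48.4286 = 523.8004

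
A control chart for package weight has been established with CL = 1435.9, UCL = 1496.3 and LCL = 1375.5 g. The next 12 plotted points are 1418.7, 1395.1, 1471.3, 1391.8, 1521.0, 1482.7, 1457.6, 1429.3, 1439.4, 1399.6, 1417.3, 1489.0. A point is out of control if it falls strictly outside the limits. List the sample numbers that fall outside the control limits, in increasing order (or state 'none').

5

Compare each point to [1375.5, 1496.3]: sample 5 = 1521.0 > UCL.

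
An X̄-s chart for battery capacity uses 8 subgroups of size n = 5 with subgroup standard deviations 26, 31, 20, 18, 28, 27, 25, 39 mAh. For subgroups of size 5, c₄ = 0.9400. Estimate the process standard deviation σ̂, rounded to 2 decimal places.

28.46

s̄ = (26 + 31 + 20 + 18 + 28 + 27 + 25 + 39) / 8 = 26.7500
σ̂ = s̄ / c₄ = 26.7500 / 0.9400 = 28.4574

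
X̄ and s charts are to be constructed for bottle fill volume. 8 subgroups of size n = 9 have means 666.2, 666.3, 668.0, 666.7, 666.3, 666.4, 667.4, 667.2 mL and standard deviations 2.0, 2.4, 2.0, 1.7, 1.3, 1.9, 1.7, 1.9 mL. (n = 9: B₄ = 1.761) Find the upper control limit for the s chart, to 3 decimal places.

3.280

s̄ = (2.0 + 2.4 + 2.0 + 1.7 + 1.3 + 1.9 + 1.7 + 1.9) / 8 = 1.8625
UCL_s = B₄·s̄ = 1.761 × 1.8625 = 3.2799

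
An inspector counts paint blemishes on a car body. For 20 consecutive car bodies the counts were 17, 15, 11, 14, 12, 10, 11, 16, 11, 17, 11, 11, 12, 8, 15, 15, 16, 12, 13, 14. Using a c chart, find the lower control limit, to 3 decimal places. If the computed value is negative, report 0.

2.213

c̄ = (17 + 15 + 11 + 14 + 12 + 10 + 11 + 16 + 11 + 17 + 11 + 11 + 12 + 8 + 15 + 15 + 16 + 12 + 13 + 14) / 20 = 261 / 20 = 13.0500
LCL = c̄ − 3√c̄ = 13.0500 − 3 × 3.6125 = 2.2126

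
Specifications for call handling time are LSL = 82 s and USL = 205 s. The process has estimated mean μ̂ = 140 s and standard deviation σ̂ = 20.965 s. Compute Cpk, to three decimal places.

Cpu = (USL − μ̂) / (3σ̂) = (205 − 140) / (3 × 20.965) = 1.0335; Cpl = (μ̂ − LSL) / (3σ̂) = (140 − 82) / (3 × 20.965) = 0.9222; Cpk = min(Cpu, Cpl) = 0.9222

0.922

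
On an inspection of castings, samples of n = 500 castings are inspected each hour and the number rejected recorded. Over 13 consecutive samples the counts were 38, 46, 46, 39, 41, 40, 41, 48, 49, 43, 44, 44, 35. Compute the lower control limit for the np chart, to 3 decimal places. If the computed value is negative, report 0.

p̄ = Σdᵢ / (k·n) = 554 / (13 × 500) = 0.08523
LCL = np̄ − 3·√(np̄(1−p̄)) = 42.6154 − 3 × 6.2437 = 23.8844

23.884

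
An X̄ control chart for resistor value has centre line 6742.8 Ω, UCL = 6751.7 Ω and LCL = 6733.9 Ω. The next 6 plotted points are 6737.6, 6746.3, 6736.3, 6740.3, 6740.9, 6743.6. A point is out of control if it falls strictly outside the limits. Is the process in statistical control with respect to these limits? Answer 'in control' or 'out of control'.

in control

All 6 points lie within [6733.9, 6751.7].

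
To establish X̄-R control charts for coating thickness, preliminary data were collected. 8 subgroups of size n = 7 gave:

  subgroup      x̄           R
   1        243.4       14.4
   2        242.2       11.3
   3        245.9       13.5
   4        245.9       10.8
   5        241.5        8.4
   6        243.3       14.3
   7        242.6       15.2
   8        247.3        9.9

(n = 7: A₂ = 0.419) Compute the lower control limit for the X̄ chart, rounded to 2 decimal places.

X̄̄ = (243.4 + 242.2 + 245.9 + 245.9 + 241.5 + 243.3 + 242.6 + 247.3) / 8 = 1952.1000 / 8 = 244.0125
R̄ = (14.4 + 11.3 + 13.5 + 10.8 + 8.4 + 14.3 + 15.2 + 9.9) / 8 = 97.8000 / 8 = 12.2250
LCL = X̄̄ − A₂·R̄ = 244.0125 − 0.419 × 12.2250 = 238.8902

238.89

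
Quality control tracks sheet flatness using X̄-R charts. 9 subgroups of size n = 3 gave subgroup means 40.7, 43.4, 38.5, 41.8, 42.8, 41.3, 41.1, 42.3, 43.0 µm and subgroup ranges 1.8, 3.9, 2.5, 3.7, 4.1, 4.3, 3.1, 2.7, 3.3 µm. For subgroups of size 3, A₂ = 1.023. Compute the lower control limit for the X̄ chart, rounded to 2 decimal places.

X̄̄ = (40.7 + 43.4 + 38.5 + 41.8 + 42.8 + 41.3 + 41.1 + 42.3 + 43.0) / 9 = 374.9000 / 9 = 41.6556
R̄ = (1.8 + 3.9 + 2.5 + 3.7 + 4.1 + 4.3 + 3.1 + 2.7 + 3.3) / 9 = 29.4000 / 9 = 3.2667
LCL = X̄̄ − A₂·R̄ = 41.6556 − 1.023 × 3.2667 = 38.3138

38.31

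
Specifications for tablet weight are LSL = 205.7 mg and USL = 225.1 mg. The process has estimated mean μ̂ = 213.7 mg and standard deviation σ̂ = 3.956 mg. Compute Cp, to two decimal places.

0.82

Cp = (USL − LSL) / (6σ̂) = (225.1 − 205.7) / (6 × 3.956) = 19.4000 / 23.7360 = 0.8173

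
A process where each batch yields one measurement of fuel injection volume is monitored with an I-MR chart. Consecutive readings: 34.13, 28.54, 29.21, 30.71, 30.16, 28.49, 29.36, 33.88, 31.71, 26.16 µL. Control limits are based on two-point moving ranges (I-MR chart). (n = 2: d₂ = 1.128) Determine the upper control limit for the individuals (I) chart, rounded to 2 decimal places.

37.06

X̄ = (34.13 + 28.54 + 29.21 + 30.71 + 30.16 + 28.49 + 29.36 + 33.88 + 31.71 + 26.16) / 10 = 30.2350
Moving ranges: 5.59, 0.67, 1.50, 0.55, 1.67, 0.87, 4.52, 2.17, 5.55; M̄R̄ = 23.0900 / 9 = 2.5656
UCL = X̄ + 3·M̄R̄/d₂ = 30.2350 + 3 × 2.5656 / 1.128 = 37.0583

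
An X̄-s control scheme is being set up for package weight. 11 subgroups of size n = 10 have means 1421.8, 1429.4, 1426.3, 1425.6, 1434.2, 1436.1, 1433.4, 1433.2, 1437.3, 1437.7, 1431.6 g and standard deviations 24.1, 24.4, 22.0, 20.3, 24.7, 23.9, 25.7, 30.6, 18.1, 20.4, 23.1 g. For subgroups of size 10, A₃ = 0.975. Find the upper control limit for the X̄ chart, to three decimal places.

1454.315

X̄̄ = (1421.8 + 1429.4 + 1426.3 + 1425.6 + 1434.2 + 1436.1 + 1433.4 + 1433.2 + 1437.3 + 1437.7 + 1431.6) / 11 = 1431.5091
s̄ = (24.1 + 24.4 + 22.0 + 20.3 + 24.7 + 23.9 + 25.7 + 30.6 + 18.1 + 20.4 + 23.1) / 11 = 23.3909
UCL = X̄̄ + A₃·s̄ = 1431.5091 + 0.975 × 23.3909 = 1454.3152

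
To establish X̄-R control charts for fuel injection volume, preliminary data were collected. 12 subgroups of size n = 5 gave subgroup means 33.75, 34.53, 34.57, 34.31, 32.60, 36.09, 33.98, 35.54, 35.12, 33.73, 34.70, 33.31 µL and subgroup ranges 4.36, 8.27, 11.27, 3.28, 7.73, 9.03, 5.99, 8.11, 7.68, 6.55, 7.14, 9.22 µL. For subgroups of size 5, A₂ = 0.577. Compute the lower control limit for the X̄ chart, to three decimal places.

30.091

X̄̄ = (33.75 + 34.53 + 34.57 + 34.31 + 32.60 + 36.09 + 33.98 + 35.54 + 35.12 + 33.73 + 34.70 + 33.31) / 12 = 412.2300 / 12 = 34.3525
R̄ = (4.36 + 8.27 + 11.27 + 3.28 + 7.73 + 9.03 + 5.99 + 8.11 + 7.68 + 6.55 + 7.14 + 9.22) / 12 = 88.6300 / 12 = 7.3858
LCL = X̄̄ − A₂·R̄ = 34.3525 − 0.577 × 7.3858 = 30.0909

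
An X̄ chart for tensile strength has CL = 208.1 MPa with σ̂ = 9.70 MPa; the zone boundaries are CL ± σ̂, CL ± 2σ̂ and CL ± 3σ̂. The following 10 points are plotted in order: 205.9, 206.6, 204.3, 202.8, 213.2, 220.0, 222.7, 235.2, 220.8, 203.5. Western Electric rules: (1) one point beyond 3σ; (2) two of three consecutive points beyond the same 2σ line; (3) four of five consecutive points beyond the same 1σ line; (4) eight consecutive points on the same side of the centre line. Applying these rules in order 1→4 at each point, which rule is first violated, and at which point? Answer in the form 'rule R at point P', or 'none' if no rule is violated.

Zone of each point (C = within 1σ̂, B = 1σ̂–2σ̂, A = 2σ̂–3σ̂, * = beyond 3σ̂; sign = side of CL): 1:-C, 2:-C, 3:-C, 4:-C, 5:+C, 6:+B, 7:+B, 8:+A, 9:+B, 10:-C
Rule 3 (four of five consecutive points beyond the same 1σ limit) is satisfied at point 9.

rule 3 at point 9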